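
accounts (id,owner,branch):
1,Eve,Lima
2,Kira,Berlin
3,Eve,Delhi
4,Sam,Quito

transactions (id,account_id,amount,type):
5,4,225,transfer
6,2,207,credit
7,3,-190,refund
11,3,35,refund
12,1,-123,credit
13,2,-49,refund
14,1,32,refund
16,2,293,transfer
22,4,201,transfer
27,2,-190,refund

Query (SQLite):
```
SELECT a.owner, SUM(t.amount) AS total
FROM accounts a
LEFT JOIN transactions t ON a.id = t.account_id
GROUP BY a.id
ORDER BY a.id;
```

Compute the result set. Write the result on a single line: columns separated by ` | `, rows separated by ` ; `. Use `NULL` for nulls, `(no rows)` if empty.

LEFT JOIN keeps every accounts row; unmatched ones get NULL for transactions columns.
Group by accounts.id and compute SUM(t.amount). SUM over an all-NULL group is NULL.
  1: ids {12, 14} → SUM(t.amount)=-91
  2: ids {6, 13, 16, 27} → SUM(t.amount)=261
  3: ids {7, 11} → SUM(t.amount)=-155
  4: ids {5, 22} → SUM(t.amount)=426

Eve | -91 ; Kira | 261 ; Eve | -155 ; Sam | 426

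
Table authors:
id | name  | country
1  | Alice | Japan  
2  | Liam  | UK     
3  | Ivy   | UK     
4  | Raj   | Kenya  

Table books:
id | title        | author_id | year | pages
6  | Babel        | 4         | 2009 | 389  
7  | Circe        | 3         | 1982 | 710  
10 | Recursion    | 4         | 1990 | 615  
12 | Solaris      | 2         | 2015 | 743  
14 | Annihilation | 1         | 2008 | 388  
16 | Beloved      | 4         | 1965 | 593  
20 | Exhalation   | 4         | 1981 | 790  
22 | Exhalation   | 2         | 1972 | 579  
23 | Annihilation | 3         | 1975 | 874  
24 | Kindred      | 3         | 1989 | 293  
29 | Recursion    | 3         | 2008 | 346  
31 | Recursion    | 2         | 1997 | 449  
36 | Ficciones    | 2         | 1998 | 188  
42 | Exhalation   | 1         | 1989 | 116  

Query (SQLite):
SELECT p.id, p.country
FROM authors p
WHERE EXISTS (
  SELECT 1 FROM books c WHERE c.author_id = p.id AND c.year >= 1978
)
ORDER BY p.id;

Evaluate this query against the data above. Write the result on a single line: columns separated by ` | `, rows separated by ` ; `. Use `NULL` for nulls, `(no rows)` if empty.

1 | Japan ; 2 | UK ; 3 | UK ; 4 | Kenya

For each authors row, check whether any books with matching author_id has year >= 1978.
Keep rows where that is true.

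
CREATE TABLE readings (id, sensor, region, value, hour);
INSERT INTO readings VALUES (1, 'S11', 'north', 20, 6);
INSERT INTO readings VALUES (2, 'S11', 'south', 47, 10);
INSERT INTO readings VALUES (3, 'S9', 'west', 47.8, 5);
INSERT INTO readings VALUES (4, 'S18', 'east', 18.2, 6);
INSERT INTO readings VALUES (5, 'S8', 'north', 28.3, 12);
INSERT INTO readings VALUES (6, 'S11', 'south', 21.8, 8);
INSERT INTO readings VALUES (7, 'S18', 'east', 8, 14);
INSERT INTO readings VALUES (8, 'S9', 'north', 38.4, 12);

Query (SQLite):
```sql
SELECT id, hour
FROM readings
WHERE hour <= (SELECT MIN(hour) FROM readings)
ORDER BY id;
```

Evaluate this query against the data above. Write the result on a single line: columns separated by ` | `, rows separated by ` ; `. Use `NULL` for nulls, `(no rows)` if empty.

3 | 5

Scalar subquery: MIN(hour) over all readings rows = 5.
Keep rows where hour <= that value.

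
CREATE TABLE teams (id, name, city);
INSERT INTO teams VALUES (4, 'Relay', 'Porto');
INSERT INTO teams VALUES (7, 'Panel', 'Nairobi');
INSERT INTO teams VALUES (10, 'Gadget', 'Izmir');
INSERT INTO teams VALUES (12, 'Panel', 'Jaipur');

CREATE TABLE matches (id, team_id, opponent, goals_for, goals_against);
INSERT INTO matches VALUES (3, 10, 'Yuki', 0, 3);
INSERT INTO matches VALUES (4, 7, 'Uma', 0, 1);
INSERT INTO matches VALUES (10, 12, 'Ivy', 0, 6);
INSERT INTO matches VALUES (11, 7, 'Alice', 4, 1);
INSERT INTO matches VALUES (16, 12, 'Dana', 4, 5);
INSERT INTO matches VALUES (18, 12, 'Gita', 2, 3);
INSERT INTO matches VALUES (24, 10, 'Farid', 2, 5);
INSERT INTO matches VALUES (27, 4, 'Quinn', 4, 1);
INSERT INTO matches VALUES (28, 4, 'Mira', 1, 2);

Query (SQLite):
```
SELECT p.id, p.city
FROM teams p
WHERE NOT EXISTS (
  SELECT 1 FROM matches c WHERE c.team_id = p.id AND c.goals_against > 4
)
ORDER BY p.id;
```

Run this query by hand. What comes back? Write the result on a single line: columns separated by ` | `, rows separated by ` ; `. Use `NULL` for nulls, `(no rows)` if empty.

4 | Porto ; 7 | Nairobi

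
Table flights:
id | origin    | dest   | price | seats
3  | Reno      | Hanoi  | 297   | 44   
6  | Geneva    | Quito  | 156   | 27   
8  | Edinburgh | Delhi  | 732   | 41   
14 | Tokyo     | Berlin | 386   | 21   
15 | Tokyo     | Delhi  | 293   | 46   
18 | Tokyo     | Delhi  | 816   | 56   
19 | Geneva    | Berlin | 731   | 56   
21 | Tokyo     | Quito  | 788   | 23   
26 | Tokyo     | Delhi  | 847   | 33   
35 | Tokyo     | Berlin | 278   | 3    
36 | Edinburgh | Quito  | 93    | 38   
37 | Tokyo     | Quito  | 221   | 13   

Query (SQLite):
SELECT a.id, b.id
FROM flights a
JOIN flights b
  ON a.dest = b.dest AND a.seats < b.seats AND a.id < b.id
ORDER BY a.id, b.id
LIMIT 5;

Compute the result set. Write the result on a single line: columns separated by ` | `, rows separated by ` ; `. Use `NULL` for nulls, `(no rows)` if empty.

6 | 36 ; 8 | 15 ; 8 | 18 ; 14 | 19 ; 15 | 18

Pairs (a,b) with same dest, a.seats < b.seats, a.id < b.id.
dest groups: Berlin:{14,19,35} Delhi:{8,15,18,26} Hanoi:{3} Quito:{6,21,36,37}
Ordered by (a.id, b.id); first 5.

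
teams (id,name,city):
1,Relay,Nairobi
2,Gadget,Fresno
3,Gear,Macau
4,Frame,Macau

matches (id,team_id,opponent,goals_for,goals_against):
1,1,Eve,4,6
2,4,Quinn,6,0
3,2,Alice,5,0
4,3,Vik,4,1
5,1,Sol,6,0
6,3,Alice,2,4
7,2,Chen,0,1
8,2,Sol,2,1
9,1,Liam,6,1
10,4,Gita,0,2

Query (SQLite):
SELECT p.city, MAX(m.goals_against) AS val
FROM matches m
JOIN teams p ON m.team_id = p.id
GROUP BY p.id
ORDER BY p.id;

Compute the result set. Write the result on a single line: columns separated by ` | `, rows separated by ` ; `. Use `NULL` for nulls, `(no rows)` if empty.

Join each matches row to its teams via team_id.
Group joined rows by teams.id; compute MAX(m.goals_against) per group.
  1: ids {1, 5, 9} → MAX(m.goals_against)=6
  2: ids {3, 7, 8} → MAX(m.goals_against)=1
  3: ids {4, 6} → MAX(m.goals_against)=4
  4: ids {2, 10} → MAX(m.goals_against)=2

Nairobi | 6 ; Fresno | 1 ; Macau | 4 ; Macau | 2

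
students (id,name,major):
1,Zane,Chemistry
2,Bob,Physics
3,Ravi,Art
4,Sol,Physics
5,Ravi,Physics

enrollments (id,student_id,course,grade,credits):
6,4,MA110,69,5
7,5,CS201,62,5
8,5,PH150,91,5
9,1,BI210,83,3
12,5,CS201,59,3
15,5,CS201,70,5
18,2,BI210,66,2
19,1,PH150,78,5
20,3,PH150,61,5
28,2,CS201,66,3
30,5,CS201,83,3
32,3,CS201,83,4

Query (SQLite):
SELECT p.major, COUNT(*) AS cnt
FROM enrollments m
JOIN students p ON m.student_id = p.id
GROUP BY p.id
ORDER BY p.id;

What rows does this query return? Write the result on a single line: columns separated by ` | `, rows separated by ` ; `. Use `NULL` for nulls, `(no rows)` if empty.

Join each enrollments row to its students via student_id.
Group joined rows by students.id; compute COUNT(*) per group.
  1: ids {9, 19} → COUNT(*)=2
  2: ids {18, 28} → COUNT(*)=2
  3: ids {20, 32} → COUNT(*)=2
  4: ids {6} → COUNT(*)=1
  5: ids {7, 8, 12, 15, 30} → COUNT(*)=5

Chemistry | 2 ; Physics | 2 ; Art | 2 ; Physics | 1 ; Physics | 5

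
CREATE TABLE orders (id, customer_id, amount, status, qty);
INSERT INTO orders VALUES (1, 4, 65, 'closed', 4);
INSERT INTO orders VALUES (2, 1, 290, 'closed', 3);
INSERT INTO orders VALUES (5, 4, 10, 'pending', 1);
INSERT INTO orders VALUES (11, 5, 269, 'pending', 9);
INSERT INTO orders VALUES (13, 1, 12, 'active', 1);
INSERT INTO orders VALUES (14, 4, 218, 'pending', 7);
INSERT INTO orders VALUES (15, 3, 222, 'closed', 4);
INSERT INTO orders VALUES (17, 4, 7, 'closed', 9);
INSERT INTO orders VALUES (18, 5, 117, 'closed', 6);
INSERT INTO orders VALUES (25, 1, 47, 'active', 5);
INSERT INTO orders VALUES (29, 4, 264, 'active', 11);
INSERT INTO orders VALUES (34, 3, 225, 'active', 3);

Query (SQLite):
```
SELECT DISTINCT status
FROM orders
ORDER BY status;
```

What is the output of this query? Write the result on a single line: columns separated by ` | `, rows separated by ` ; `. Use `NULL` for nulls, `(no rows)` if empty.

Collect distinct status values from orders.

active ; closed ; pending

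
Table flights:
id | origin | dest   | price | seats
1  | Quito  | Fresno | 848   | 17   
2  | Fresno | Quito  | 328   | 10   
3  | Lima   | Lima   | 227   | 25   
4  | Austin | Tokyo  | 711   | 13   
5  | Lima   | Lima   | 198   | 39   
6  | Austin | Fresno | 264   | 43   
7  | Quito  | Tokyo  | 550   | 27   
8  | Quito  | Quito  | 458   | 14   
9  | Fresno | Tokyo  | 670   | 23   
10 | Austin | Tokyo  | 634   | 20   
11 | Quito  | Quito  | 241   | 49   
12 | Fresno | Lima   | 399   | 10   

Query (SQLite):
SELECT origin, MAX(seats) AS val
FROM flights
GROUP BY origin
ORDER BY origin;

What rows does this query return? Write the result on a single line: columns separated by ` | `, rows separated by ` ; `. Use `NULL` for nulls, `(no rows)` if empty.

Partition flights by origin; compute MAX(seats) within each group.
  Austin: ids {4, 6, 10} → MAX(seats)=43
  Fresno: ids {2, 9, 12} → MAX(seats)=23
  Lima: ids {3, 5} → MAX(seats)=39
  Quito: ids {1, 7, 8, 11} → MAX(seats)=49

Austin | 43 ; Fresno | 23 ; Lima | 39 ; Quito | 49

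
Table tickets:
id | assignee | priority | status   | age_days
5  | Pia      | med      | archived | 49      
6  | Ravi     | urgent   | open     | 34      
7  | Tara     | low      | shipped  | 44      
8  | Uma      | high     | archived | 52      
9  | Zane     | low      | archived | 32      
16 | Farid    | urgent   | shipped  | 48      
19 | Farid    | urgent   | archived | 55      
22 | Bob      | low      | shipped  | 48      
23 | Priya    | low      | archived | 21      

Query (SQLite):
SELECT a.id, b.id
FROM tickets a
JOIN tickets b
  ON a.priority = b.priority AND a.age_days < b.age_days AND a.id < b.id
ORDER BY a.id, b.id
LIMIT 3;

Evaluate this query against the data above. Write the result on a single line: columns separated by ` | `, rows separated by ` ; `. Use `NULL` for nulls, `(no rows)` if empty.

Pairs (a,b) with same priority, a.age_days < b.age_days, a.id < b.id.
priority groups: high:{8} low:{7,9,22,23} med:{5} urgent:{6,16,19}
Ordered by (a.id, b.id); first 3.

6 | 16 ; 6 | 19 ; 7 | 22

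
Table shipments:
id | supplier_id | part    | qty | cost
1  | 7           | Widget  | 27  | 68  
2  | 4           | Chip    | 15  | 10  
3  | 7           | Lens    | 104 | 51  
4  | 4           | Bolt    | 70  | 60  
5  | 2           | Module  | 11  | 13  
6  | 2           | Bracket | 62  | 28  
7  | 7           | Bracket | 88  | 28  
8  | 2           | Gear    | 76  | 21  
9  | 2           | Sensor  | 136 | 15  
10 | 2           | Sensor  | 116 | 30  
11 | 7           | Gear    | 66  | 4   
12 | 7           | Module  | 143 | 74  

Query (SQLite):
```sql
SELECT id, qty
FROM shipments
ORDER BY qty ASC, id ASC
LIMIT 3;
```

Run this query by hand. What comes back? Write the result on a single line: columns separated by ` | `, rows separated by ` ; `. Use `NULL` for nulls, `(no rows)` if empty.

5 | 11 ; 2 | 15 ; 1 | 27

Sort by qty asc, tiebreak id asc: (11, id=5), (15, id=2), (27, id=1), (62, id=6), (66, id=11), (70, id=4) …. Take first 3.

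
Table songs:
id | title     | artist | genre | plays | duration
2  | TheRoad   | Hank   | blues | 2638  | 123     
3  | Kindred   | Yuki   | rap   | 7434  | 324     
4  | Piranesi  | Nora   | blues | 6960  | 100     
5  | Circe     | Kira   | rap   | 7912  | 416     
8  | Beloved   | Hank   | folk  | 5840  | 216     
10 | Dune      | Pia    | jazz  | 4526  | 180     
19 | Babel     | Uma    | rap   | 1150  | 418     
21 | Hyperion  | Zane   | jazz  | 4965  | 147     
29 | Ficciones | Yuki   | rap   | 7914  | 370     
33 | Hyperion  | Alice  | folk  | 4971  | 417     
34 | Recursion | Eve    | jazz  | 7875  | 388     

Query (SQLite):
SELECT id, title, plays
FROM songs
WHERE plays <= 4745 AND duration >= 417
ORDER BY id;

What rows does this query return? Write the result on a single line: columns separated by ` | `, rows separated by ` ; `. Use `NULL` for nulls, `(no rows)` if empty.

19 | Babel | 1150

plays <= 4745: ids {2, 10, 19}
duration >= 417: ids {19, 33}
Combine with AND.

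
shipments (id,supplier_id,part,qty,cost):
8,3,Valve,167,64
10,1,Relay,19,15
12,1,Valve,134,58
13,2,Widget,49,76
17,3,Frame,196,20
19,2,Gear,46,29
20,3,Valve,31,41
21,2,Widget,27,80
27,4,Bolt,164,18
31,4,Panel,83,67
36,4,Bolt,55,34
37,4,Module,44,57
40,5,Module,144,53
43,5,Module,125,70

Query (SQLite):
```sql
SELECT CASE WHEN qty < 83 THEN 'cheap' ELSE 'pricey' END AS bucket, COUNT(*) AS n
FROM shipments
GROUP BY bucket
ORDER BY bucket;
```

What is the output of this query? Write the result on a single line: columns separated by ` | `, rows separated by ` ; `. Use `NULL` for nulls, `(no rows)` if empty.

cheap | 7 ; pricey | 7

Bucket rows by qty < 83 → 'cheap' else 'pricey'; count each bucket.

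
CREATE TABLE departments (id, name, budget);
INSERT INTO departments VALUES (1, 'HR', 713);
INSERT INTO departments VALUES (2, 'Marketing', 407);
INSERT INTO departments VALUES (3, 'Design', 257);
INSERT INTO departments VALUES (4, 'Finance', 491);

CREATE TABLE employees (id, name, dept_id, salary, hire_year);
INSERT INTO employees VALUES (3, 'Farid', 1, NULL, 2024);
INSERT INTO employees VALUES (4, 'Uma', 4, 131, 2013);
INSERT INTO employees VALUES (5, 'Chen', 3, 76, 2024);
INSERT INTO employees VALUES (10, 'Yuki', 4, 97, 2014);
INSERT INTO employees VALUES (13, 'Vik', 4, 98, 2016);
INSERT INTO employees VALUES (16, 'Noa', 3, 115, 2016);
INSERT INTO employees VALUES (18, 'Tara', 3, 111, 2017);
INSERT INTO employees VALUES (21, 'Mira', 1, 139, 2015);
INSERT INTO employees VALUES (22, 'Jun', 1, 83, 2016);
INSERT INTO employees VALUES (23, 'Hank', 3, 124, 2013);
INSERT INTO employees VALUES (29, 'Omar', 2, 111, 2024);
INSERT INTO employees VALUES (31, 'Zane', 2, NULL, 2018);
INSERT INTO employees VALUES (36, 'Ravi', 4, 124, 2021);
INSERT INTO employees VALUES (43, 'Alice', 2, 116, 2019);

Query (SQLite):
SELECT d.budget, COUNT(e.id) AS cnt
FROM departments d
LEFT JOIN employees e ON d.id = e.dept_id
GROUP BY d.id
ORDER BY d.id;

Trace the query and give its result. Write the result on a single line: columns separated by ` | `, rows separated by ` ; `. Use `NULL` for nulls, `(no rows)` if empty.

713 | 3 ; 407 | 3 ; 257 | 4 ; 491 | 4

LEFT JOIN keeps every departments row; unmatched ones get NULL for employees columns.
Group by departments.id and compute COUNT(e.id). COUNT(col) of an all-NULL group is 0.
  1: ids {3, 21, 22} → COUNT(e.id)=3
  2: ids {29, 31, 43} → COUNT(e.id)=3
  3: ids {5, 16, 18, 23} → COUNT(e.id)=4
  4: ids {4, 10, 13, 36} → COUNT(e.id)=4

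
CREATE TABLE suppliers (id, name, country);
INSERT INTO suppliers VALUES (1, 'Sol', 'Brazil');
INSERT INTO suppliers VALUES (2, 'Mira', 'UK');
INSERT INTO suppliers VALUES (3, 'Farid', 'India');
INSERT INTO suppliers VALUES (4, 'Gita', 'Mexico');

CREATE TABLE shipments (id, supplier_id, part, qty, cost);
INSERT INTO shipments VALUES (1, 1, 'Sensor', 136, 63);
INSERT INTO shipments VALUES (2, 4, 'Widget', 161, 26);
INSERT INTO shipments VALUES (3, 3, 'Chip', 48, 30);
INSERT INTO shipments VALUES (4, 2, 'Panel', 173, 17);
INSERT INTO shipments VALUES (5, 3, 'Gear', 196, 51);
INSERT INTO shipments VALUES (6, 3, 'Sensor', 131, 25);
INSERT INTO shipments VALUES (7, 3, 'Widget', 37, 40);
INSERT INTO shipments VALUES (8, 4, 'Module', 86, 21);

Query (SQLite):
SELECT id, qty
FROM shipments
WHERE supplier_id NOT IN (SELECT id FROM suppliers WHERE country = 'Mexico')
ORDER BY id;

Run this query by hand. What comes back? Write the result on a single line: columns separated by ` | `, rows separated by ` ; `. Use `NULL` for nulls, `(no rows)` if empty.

Inner query: suppliers.id where country = 'Mexico'.
Outer: keep shipments rows whose supplier_id is not in that set.
Inner query → {4}

1 | 136 ; 3 | 48 ; 4 | 173 ; 5 | 196 ; 6 | 131 ; 7 | 37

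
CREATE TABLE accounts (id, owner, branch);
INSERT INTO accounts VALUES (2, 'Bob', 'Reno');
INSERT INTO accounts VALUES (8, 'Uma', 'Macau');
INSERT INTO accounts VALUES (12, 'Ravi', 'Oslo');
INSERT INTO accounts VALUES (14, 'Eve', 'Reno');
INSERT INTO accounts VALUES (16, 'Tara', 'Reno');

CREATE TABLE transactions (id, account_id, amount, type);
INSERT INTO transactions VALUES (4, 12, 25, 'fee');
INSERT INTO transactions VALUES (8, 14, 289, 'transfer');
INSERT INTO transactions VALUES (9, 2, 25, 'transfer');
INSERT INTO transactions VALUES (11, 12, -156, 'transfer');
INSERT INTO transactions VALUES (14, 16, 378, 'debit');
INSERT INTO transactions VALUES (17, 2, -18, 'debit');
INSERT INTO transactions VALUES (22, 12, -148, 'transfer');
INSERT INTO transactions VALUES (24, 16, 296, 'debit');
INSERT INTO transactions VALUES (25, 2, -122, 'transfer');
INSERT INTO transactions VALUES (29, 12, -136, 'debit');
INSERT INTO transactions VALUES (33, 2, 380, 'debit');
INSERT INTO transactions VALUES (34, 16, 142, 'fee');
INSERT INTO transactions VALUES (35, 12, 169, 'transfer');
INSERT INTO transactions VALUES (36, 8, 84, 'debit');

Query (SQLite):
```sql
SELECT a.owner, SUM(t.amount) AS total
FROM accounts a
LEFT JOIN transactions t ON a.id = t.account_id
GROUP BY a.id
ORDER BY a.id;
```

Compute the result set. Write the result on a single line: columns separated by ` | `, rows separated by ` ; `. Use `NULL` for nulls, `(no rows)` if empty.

LEFT JOIN keeps every accounts row; unmatched ones get NULL for transactions columns.
Group by accounts.id and compute SUM(t.amount). SUM over an all-NULL group is NULL.
  2: ids {9, 17, 25, 33} → SUM(t.amount)=265
  8: ids {36} → SUM(t.amount)=84
  12: ids {4, 11, 22, 29, 35} → SUM(t.amount)=-246
  14: ids {8} → SUM(t.amount)=289
  16: ids {14, 24, 34} → SUM(t.amount)=816

Bob | 265 ; Uma | 84 ; Ravi | -246 ; Eve | 289 ; Tara | 816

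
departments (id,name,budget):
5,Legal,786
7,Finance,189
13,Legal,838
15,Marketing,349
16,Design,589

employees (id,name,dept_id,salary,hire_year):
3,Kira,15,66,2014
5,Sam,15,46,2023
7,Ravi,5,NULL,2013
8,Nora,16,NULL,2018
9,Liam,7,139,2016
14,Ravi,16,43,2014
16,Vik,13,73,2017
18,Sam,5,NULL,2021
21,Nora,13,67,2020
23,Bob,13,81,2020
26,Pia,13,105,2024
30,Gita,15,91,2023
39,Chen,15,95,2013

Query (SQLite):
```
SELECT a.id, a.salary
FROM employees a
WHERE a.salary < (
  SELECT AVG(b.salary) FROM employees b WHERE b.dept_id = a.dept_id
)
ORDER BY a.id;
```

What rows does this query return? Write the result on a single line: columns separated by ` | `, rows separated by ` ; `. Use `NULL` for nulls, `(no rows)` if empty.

For each employees row a, compute AVG(salary) over rows sharing a.dept_id.
Keep row a if a.salary < that per-group AVG.
  dept_id=5: AVG(salary) = NULL
  dept_id=7: AVG(salary) = 139.0
  dept_id=13: AVG(salary) = 81.5
  dept_id=15: AVG(salary) = 74.5
  dept_id=16: AVG(salary) = 43.0

3 | 66 ; 5 | 46 ; 16 | 73 ; 21 | 67 ; 23 | 81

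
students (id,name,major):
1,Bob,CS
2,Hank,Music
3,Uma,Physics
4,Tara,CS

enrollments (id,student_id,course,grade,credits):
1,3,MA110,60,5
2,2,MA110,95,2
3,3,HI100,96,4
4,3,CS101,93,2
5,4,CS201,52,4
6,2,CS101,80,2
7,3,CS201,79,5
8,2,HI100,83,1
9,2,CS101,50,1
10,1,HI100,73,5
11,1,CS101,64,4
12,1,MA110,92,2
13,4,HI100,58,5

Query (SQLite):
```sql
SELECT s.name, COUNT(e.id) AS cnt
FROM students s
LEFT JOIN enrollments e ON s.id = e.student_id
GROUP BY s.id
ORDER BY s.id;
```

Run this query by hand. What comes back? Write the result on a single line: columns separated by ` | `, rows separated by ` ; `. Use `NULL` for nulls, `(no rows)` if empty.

LEFT JOIN keeps every students row; unmatched ones get NULL for enrollments columns.
Group by students.id and compute COUNT(e.id). COUNT(col) of an all-NULL group is 0.
  1: ids {10, 11, 12} → COUNT(e.id)=3
  2: ids {2, 6, 8, 9} → COUNT(e.id)=4
  3: ids {1, 3, 4, 7} → COUNT(e.id)=4
  4: ids {5, 13} → COUNT(e.id)=2

Bob | 3 ; Hank | 4 ; Uma | 4 ; Tara | 2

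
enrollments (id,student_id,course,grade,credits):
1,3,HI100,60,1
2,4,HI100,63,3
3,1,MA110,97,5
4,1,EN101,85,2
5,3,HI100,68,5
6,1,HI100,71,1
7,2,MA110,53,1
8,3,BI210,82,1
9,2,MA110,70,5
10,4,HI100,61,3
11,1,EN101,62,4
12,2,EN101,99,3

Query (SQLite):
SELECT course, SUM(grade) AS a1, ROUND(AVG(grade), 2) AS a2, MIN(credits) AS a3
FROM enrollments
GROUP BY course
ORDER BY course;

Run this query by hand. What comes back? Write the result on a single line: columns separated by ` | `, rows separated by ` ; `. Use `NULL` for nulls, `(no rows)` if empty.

BI210 | 82 | 82 | 1 ; EN101 | 246 | 82 | 2 ; HI100 | 323 | 64.6 | 1 ; MA110 | 220 | 73.33 | 1

Group enrollments by course.
Per group compute: SUM(grade), ROUND(AVG(grade), 2), MIN(credits).
  BI210: ids {8} → SUM(grade)=82, ROUND(AVG(grade), 2)=82, MIN(credits)=1
  EN101: ids {4, 11, 12} → SUM(grade)=246, ROUND(AVG(grade), 2)=82, MIN(credits)=2
  HI100: ids {1, 2, 5, 6, 10} → SUM(grade)=323, ROUND(AVG(grade), 2)=64.6, MIN(credits)=1
  MA110: ids {3, 7, 9} → SUM(grade)=220, ROUND(AVG(grade), 2)=73.33, MIN(credits)=1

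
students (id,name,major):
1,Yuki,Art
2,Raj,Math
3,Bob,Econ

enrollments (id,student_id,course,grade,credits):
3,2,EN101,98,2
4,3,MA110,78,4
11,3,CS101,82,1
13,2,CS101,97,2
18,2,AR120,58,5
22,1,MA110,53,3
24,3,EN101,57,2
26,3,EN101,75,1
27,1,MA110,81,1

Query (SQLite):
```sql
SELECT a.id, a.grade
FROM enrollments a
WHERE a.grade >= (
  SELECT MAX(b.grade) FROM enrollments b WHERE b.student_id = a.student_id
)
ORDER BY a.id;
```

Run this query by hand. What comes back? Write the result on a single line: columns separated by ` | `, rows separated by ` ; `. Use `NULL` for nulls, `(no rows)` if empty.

3 | 98 ; 11 | 82 ; 27 | 81

For each enrollments row a, compute MAX(grade) over rows sharing a.student_id.
Keep row a if a.grade >= that per-group MAX.
  student_id=1: MAX(grade) = 81
  student_id=2: MAX(grade) = 98
  student_id=3: MAX(grade) = 82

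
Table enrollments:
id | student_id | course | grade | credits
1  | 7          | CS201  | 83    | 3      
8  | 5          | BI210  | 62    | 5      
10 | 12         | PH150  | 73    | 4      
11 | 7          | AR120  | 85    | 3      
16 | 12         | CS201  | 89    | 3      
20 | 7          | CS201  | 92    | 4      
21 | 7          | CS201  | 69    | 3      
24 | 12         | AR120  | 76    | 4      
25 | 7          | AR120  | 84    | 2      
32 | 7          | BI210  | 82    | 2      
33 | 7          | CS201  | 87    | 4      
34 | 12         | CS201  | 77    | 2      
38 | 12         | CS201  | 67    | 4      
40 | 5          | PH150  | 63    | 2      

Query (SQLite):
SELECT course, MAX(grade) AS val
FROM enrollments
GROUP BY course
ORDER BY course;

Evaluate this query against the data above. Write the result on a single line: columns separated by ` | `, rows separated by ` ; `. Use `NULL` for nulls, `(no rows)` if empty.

AR120 | 85 ; BI210 | 82 ; CS201 | 92 ; PH150 | 73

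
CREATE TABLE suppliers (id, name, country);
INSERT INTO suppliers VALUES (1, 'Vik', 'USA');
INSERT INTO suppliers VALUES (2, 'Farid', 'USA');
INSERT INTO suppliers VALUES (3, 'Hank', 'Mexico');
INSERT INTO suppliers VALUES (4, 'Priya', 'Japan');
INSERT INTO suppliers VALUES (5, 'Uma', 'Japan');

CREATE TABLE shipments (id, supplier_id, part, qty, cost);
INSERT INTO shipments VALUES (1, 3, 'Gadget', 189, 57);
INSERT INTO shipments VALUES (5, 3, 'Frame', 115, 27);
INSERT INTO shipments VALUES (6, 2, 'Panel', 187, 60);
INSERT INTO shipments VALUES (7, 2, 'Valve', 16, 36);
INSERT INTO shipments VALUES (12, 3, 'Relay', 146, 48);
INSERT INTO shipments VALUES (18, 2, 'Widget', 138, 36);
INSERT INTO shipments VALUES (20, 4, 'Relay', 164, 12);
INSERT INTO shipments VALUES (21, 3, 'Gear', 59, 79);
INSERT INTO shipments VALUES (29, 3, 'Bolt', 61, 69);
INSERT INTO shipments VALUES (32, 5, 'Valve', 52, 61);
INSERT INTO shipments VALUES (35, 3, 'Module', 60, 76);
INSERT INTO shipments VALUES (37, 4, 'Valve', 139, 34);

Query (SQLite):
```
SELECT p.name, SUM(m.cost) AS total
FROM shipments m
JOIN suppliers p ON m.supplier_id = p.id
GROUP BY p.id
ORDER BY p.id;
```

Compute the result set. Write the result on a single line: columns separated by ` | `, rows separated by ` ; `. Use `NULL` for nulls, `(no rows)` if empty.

Farid | 132 ; Hank | 356 ; Priya | 46 ; Uma | 61

Join each shipments row to its suppliers via supplier_id.
Group joined rows by suppliers.id; compute SUM(m.cost) per group.
  2: ids {6, 7, 18} → SUM(m.cost)=132
  3: ids {1, 5, 12, 21, 29, 35} → SUM(m.cost)=356
  4: ids {20, 37} → SUM(m.cost)=46
  5: ids {32} → SUM(m.cost)=61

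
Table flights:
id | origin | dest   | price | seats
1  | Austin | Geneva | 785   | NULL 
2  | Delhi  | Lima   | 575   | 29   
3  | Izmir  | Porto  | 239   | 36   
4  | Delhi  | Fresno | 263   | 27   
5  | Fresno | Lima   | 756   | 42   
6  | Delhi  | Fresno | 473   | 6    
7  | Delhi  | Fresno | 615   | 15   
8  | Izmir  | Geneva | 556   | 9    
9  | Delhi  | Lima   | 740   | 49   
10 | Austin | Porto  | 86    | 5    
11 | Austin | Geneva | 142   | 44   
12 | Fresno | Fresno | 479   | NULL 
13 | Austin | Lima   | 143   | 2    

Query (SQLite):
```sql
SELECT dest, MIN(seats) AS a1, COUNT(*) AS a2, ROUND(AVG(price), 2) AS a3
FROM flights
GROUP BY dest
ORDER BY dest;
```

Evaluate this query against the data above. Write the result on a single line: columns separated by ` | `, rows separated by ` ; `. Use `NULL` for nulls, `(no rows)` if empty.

Group flights by dest.
Per group compute: MIN(seats), COUNT(*), ROUND(AVG(price), 2).
  Fresno: ids {4, 6, 7, 12} → MIN(seats)=6, COUNT(*)=4, ROUND(AVG(price), 2)=457.5
  Geneva: ids {1, 8, 11} → MIN(seats)=9, COUNT(*)=3, ROUND(AVG(price), 2)=494.33
  Lima: ids {2, 5, 9, 13} → MIN(seats)=2, COUNT(*)=4, ROUND(AVG(price), 2)=553.5
  Porto: ids {3, 10} → MIN(seats)=5, COUNT(*)=2, ROUND(AVG(price), 2)=162.5

Fresno | 6 | 4 | 457.5 ; Geneva | 9 | 3 | 494.33 ; Lima | 2 | 4 | 553.5 ; Porto | 5 | 2 | 162.5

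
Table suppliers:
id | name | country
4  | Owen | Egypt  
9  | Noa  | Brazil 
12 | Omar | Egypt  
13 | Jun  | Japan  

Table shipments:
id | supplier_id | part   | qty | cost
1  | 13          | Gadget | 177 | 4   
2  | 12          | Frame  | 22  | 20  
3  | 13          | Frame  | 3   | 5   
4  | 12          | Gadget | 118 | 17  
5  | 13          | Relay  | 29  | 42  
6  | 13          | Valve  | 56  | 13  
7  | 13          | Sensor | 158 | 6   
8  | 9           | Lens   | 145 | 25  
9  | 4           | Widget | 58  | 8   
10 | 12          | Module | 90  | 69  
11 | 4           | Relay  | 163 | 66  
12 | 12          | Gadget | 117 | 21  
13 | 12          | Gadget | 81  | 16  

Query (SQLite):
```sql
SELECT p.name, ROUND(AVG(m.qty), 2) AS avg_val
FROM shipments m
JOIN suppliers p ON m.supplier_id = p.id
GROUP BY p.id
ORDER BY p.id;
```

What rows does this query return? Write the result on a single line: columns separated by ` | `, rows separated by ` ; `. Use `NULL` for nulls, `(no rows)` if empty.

Owen | 110.5 ; Noa | 145 ; Omar | 85.6 ; Jun | 84.6

Join each shipments row to its suppliers via supplier_id.
Group joined rows by suppliers.id; compute ROUND(AVG(m.qty), 2) per group.
  4: ids {9, 11} → ROUND(AVG(m.qty), 2)=110.5
  9: ids {8} → ROUND(AVG(m.qty), 2)=145
  12: ids {2, 4, 10, 12, 13} → ROUND(AVG(m.qty), 2)=85.6
  13: ids {1, 3, 5, 6, 7} → ROUND(AVG(m.qty), 2)=84.6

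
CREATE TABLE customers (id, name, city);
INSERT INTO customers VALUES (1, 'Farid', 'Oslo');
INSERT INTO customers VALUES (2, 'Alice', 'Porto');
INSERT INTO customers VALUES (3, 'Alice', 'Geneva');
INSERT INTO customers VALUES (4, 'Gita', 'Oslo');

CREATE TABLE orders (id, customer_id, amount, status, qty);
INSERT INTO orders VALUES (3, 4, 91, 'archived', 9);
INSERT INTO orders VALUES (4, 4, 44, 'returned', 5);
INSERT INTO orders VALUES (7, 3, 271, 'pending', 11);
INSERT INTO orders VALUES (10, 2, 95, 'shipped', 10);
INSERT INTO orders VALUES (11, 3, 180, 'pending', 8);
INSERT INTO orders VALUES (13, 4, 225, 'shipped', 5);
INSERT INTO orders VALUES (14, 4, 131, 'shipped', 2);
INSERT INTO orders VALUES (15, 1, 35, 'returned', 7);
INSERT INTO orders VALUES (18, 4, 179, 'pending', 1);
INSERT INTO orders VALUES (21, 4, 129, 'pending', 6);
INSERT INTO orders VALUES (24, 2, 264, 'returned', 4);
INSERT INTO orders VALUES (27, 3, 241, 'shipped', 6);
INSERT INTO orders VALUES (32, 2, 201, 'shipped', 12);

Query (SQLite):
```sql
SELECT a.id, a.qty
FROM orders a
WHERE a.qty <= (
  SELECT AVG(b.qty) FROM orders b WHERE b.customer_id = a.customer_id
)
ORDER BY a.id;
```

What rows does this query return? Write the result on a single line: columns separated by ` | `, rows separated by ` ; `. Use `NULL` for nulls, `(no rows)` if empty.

11 | 8 ; 14 | 2 ; 15 | 7 ; 18 | 1 ; 24 | 4 ; 27 | 6

For each orders row a, compute AVG(qty) over rows sharing a.customer_id.
Keep row a if a.qty <= that per-group AVG.
  customer_id=1: AVG(qty) = 7.0
  customer_id=2: AVG(qty) = 8.666667
  customer_id=3: AVG(qty) = 8.333333
  customer_id=4: AVG(qty) = 4.666667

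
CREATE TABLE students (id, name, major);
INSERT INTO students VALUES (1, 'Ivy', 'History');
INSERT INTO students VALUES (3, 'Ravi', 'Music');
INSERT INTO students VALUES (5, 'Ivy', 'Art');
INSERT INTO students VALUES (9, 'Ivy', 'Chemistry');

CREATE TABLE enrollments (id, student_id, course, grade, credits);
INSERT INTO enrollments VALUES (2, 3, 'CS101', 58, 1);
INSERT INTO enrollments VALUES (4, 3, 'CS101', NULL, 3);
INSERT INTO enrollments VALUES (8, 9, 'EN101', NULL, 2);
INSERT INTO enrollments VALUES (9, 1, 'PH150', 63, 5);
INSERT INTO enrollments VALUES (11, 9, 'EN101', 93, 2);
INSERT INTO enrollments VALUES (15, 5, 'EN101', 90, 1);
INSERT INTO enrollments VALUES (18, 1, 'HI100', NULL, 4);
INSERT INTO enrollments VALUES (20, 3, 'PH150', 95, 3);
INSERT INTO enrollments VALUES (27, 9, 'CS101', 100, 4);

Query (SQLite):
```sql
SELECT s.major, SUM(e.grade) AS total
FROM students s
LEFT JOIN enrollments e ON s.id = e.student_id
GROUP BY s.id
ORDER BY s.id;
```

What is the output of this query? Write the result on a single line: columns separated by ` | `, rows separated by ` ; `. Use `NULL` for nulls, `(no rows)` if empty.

History | 63 ; Music | 153 ; Art | 90 ; Chemistry | 193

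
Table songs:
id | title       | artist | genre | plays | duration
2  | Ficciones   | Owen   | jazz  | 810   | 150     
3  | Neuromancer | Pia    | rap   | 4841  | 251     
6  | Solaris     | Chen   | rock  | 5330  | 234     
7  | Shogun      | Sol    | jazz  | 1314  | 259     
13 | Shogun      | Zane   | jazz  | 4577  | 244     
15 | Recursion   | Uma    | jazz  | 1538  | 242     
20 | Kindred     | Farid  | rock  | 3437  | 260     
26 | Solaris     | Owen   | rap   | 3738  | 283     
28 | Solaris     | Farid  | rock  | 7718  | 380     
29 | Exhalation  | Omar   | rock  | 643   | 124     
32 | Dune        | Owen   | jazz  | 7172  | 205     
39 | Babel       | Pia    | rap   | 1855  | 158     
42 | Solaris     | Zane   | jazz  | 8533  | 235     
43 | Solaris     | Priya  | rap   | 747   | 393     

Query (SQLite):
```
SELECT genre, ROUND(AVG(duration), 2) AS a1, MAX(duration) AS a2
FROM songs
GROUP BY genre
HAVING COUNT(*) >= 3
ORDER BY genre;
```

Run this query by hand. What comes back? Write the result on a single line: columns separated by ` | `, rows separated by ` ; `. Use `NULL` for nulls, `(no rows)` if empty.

Group songs by genre.
Per group compute: ROUND(AVG(duration), 2), MAX(duration).
HAVING: drop groups with fewer than 3 rows.
  jazz: ids {2, 7, 13, 15, 32, 42} → ROUND(AVG(duration), 2)=222.5, MAX(duration)=259
  rap: ids {3, 26, 39, 43} → ROUND(AVG(duration), 2)=271.25, MAX(duration)=393
  rock: ids {6, 20, 28, 29} → ROUND(AVG(duration), 2)=249.5, MAX(duration)=380

jazz | 222.5 | 259 ; rap | 271.25 | 393 ; rock | 249.5 | 380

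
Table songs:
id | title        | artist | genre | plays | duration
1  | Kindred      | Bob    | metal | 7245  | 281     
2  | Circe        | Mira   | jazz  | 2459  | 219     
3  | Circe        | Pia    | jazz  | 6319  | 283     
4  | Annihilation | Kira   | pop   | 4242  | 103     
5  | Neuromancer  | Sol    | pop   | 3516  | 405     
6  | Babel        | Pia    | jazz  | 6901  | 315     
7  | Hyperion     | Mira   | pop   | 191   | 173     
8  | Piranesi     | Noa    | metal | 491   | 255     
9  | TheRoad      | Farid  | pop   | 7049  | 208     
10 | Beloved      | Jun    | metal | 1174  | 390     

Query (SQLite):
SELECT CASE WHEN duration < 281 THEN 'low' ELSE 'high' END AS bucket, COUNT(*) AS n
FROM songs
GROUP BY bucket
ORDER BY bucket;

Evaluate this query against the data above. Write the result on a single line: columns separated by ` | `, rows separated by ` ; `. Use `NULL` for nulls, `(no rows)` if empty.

Bucket rows by duration < 281 → 'low' else 'high'; count each bucket.

high | 5 ; low | 5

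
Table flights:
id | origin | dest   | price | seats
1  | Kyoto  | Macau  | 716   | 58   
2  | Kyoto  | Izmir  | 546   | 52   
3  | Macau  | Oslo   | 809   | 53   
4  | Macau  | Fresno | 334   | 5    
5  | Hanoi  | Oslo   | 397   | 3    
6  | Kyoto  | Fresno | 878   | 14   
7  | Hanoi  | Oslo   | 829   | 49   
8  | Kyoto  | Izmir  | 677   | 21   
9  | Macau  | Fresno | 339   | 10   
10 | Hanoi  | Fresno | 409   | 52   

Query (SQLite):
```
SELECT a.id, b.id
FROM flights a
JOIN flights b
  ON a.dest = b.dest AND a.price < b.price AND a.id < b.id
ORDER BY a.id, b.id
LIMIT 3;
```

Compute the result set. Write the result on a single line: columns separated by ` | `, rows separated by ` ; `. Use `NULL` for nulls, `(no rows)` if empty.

Pairs (a,b) with same dest, a.price < b.price, a.id < b.id.
dest groups: Fresno:{4,6,9,10} Izmir:{2,8} Macau:{1} Oslo:{3,5,7}
Ordered by (a.id, b.id); first 3.

2 | 8 ; 3 | 7 ; 4 | 6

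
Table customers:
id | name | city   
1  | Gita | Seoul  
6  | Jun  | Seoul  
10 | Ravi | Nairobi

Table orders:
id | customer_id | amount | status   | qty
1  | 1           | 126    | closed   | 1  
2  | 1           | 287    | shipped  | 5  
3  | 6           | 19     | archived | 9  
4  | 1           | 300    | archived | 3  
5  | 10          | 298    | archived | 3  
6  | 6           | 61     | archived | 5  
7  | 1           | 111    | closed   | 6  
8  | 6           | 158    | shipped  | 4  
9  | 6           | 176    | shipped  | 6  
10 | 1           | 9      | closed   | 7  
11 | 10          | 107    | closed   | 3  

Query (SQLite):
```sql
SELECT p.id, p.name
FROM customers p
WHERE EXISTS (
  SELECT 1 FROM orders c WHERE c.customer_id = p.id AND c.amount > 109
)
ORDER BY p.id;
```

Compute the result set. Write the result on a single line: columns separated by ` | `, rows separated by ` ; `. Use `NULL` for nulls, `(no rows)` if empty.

1 | Gita ; 6 | Jun ; 10 | Ravi

For each customers row, check whether any orders with matching customer_id has amount > 109.
Keep rows where that is true.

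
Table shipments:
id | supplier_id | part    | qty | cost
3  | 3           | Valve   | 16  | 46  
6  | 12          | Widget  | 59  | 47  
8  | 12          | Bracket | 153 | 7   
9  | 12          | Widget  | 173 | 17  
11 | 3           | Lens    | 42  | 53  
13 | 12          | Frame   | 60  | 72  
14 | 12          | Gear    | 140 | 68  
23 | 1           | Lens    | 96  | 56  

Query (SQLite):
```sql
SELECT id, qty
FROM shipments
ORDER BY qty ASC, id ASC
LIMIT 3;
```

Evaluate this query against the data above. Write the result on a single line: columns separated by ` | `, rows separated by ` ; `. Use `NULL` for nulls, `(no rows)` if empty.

Sort by qty asc, tiebreak id asc: (16, id=3), (42, id=11), (59, id=6), (60, id=13), (96, id=23), (140, id=14) …. Take first 3.

3 | 16 ; 11 | 42 ; 6 | 59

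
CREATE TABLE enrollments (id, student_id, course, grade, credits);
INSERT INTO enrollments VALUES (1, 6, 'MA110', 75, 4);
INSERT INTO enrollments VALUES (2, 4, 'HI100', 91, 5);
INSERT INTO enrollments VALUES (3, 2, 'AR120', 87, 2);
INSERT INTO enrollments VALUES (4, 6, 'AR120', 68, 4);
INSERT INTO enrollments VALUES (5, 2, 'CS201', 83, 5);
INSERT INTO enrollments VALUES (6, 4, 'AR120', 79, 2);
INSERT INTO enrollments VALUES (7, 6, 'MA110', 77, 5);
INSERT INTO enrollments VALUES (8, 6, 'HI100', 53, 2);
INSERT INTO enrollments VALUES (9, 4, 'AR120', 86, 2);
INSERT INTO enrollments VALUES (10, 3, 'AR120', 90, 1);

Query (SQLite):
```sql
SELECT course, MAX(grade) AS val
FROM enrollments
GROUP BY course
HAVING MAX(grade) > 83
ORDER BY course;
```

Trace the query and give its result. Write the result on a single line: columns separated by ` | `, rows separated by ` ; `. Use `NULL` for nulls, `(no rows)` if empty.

AR120 | 90 ; HI100 | 91

Partition enrollments by course; compute MAX(grade) within each group.
HAVING: keep groups where MAX(grade) > 83.
  AR120: ids {3, 4, 6, 9, 10} → MAX(grade)=90
  CS201: ids {5} → MAX(grade)=83
  HI100: ids {2, 8} → MAX(grade)=91
  MA110: ids {1, 7} → MAX(grade)=77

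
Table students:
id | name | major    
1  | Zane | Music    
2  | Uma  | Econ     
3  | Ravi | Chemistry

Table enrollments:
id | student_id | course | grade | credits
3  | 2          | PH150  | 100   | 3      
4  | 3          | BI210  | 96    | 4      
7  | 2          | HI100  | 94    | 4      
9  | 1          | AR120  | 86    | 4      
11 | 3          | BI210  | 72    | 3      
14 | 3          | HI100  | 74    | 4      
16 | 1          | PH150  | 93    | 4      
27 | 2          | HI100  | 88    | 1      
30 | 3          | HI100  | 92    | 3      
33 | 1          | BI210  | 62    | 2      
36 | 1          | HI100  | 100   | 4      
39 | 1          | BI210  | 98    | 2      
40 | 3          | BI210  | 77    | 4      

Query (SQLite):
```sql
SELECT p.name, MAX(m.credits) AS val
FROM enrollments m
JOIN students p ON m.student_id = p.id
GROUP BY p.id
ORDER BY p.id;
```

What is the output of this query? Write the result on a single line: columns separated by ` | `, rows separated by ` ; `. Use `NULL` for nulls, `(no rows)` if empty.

Join each enrollments row to its students via student_id.
Group joined rows by students.id; compute MAX(m.credits) per group.
  1: ids {9, 16, 33, 36, 39} → MAX(m.credits)=4
  2: ids {3, 7, 27} → MAX(m.credits)=4
  3: ids {4, 11, 14, 30, 40} → MAX(m.credits)=4

Zane | 4 ; Uma | 4 ; Ravi | 4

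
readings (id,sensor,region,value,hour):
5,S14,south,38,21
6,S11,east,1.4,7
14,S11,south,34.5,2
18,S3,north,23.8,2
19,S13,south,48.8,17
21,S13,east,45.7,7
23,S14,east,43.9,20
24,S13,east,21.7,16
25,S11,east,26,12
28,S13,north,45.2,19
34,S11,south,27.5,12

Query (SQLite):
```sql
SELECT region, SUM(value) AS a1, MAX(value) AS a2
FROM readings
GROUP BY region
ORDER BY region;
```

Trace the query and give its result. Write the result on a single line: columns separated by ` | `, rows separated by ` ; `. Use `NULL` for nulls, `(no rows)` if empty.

east | 138.7 | 45.7 ; north | 69 | 45.2 ; south | 148.8 | 48.8

Group readings by region.
Per group compute: SUM(value), MAX(value).
  east: ids {6, 21, 23, 24, 25} → SUM(value)=138.7, MAX(value)=45.7
  north: ids {18, 28} → SUM(value)=69, MAX(value)=45.2
  south: ids {5, 14, 19, 34} → SUM(value)=148.8, MAX(value)=48.8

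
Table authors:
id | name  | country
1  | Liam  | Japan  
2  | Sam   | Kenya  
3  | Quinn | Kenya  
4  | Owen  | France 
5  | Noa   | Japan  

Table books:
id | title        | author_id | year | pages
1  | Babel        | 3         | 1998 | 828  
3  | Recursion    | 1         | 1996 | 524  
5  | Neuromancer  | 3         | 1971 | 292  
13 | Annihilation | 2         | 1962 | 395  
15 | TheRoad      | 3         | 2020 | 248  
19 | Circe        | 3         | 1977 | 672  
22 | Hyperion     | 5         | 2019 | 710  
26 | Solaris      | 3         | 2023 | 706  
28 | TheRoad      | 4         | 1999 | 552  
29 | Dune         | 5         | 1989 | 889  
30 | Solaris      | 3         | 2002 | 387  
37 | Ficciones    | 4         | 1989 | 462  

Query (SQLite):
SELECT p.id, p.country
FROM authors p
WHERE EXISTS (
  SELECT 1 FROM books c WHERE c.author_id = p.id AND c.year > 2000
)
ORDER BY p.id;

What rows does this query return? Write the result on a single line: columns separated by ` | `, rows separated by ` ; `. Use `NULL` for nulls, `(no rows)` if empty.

For each authors row, check whether any books with matching author_id has year > 2000.
Keep rows where that is true.

3 | Kenya ; 5 | Japan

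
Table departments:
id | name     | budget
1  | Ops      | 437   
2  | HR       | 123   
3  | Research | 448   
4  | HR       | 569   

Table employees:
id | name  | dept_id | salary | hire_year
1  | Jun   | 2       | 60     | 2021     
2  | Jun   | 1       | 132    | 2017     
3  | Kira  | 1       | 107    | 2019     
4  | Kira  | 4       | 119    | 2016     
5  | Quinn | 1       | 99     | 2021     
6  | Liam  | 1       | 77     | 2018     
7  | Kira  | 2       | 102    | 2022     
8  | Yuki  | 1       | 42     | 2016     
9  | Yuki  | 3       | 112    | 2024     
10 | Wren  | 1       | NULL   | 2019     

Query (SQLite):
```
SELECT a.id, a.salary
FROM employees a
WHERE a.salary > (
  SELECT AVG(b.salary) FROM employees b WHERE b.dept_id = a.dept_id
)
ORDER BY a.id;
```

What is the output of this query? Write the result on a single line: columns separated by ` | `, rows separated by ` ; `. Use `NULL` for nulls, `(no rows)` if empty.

2 | 132 ; 3 | 107 ; 5 | 99 ; 7 | 102

For each employees row a, compute AVG(salary) over rows sharing a.dept_id.
Keep row a if a.salary > that per-group AVG.
  dept_id=1: AVG(salary) = 91.4
  dept_id=2: AVG(salary) = 81.0
  dept_id=3: AVG(salary) = 112.0
  dept_id=4: AVG(salary) = 119.0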